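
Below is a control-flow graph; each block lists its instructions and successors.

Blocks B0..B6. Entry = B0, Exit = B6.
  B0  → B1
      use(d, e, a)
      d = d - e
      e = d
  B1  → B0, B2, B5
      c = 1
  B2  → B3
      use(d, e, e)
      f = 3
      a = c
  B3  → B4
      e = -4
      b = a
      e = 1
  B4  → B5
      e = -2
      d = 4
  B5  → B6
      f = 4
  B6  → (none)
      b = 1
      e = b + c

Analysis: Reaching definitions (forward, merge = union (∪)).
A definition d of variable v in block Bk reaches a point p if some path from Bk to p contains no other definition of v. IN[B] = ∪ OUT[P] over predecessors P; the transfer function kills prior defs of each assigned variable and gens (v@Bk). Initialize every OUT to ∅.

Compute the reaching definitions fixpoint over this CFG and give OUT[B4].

Fixpoint table:
  B0:  IN={c@B1, d@B0, e@B0}  OUT={c@B1, d@B0, e@B0}
  B1:  IN={c@B1, d@B0, e@B0}  OUT={c@B1, d@B0, e@B0}
  B2:  IN={c@B1, d@B0, e@B0}  OUT={a@B2, c@B1, d@B0, e@B0, f@B2}
  B3:  IN={a@B2, c@B1, d@B0, e@B0, f@B2}  OUT={a@B2, b@B3, c@B1, d@B0, e@B3, f@B2}
  B4:  IN={a@B2, b@B3, c@B1, d@B0, e@B3, f@B2}  OUT={a@B2, b@B3, c@B1, d@B4, e@B4, f@B2}
  B5:  IN={a@B2, b@B3, c@B1, d@B0, d@B4, e@B0, e@B4, f@B2}  OUT={a@B2, b@B3, c@B1, d@B0, d@B4, e@B0, e@B4, f@B5}
  B6:  IN={a@B2, b@B3, c@B1, d@B0, d@B4, e@B0, e@B4, f@B5}  OUT={a@B2, b@B6, c@B1, d@B0, d@B4, e@B6, f@B5}

Merge at B4: IN[B4] = OUT[B3] = {a@B2, b@B3, c@B1, d@B0, e@B3, f@B2}
Applying B4's transfer function to that IN value gives OUT[B4] (row B4 above).

Answer: {a@B2, b@B3, c@B1, d@B4, e@B4, f@B2}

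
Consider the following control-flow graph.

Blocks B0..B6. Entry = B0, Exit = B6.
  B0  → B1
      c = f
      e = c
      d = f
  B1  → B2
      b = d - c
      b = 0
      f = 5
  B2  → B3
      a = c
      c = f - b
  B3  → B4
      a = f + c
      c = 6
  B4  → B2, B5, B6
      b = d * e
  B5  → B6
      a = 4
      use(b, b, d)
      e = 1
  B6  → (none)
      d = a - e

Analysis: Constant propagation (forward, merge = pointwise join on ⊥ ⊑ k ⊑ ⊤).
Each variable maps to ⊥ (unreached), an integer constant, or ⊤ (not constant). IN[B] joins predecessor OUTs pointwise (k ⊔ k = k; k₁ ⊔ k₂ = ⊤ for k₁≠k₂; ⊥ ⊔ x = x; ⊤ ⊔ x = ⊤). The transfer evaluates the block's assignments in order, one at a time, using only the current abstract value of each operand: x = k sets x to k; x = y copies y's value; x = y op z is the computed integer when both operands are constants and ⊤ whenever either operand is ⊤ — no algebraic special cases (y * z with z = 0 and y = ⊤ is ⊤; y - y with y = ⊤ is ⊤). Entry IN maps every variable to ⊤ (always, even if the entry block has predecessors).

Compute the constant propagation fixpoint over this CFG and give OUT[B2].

Converged values:
  B0:  IN=(all ⊤)  OUT=(all ⊤)
  B1:  IN=(all ⊤)  OUT={b:0, f:5; rest ⊤}
  B2:  IN={f:5; rest ⊤}  OUT={f:5; rest ⊤}
  B3:  IN={f:5; rest ⊤}  OUT={c:6, f:5; rest ⊤}
  B4:  IN={c:6, f:5; rest ⊤}  OUT={c:6, f:5; rest ⊤}
  B5:  IN={c:6, f:5; rest ⊤}  OUT={a:4, c:6, e:1, f:5; rest ⊤}
  B6:  IN={c:6, f:5; rest ⊤}  OUT={c:6, f:5; rest ⊤}

Merge at B2: IN[B2] = OUT[B1] ⊔ OUT[B4] = {a: ⊤, b: ⊤, c: ⊤, d: ⊤, e: ⊤, f: 5}
Applying B2's transfer function to that IN value gives OUT[B2] (row B2 above).

Answer: {a: ⊤, b: ⊤, c: ⊤, d: ⊤, e: ⊤, f: 5}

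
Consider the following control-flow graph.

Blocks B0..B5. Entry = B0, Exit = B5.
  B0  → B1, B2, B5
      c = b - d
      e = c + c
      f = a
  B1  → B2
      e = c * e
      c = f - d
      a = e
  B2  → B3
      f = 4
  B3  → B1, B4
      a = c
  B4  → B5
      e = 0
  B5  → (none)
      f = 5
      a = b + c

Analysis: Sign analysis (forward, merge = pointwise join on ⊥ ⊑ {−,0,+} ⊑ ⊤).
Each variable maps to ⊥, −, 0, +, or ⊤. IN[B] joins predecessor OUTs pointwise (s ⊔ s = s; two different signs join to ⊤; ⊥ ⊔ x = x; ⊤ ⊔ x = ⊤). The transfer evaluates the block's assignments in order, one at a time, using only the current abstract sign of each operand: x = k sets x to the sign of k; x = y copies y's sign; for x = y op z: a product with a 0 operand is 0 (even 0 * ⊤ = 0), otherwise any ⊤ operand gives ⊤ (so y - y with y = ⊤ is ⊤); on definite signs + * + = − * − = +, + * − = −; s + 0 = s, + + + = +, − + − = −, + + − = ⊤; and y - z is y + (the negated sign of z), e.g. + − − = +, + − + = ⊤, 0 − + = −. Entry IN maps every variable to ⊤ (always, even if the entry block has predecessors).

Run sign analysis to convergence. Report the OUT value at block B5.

Converged values:
  B0: | IN=(all ⊤) | OUT=(all ⊤)
  B1: | IN=(all ⊤) | OUT=(all ⊤)
  B2: | IN=(all ⊤) | OUT={f:+; rest ⊤}
  B3: | IN={f:+; rest ⊤} | OUT={f:+; rest ⊤}
  B4: | IN={f:+; rest ⊤} | OUT={e:0, f:+; rest ⊤}
  B5: | IN=(all ⊤) | OUT={f:+; rest ⊤}

Merge at B5: IN[B5] = OUT[B0] ⊔ OUT[B4] = {a: ⊤, b: ⊤, c: ⊤, d: ⊤, e: ⊤, f: ⊤}
Applying B5's transfer function to that IN value gives OUT[B5] (row B5 above).

Answer: {a: ⊤, b: ⊤, c: ⊤, d: ⊤, e: ⊤, f: +}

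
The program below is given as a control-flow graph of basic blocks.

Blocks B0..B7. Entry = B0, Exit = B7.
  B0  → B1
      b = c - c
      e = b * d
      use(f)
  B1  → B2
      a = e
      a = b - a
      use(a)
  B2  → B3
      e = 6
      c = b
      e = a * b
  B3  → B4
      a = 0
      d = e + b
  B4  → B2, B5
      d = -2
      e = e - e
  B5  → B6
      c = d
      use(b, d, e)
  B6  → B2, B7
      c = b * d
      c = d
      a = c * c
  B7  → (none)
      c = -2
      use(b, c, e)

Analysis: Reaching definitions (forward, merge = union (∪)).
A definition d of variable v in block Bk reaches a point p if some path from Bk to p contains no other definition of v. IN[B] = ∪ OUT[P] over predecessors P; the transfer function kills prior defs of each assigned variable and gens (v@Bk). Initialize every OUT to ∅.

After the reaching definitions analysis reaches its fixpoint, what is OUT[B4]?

Converged values:
  B0:   IN={}   OUT={b@B0, e@B0}
  B1:   IN={b@B0, e@B0}   OUT={a@B1, b@B0, e@B0}
  B2:   IN={a@B1, a@B3, a@B6, b@B0, c@B2, c@B6, d@B4, e@B0, e@B4}   OUT={a@B1, a@B3, a@B6, b@B0, c@B2, d@B4, e@B2}
  B3:   IN={a@B1, a@B3, a@B6, b@B0, c@B2, d@B4, e@B2}   OUT={a@B3, b@B0, c@B2, d@B3, e@B2}
  B4:   IN={a@B3, b@B0, c@B2, d@B3, e@B2}   OUT={a@B3, b@B0, c@B2, d@B4, e@B4}
  B5:   IN={a@B3, b@B0, c@B2, d@B4, e@B4}   OUT={a@B3, b@B0, c@B5, d@B4, e@B4}
  B6:   IN={a@B3, b@B0, c@B5, d@B4, e@B4}   OUT={a@B6, b@B0, c@B6, d@B4, e@B4}
  B7:   IN={a@B6, b@B0, c@B6, d@B4, e@B4}   OUT={a@B6, b@B0, c@B7, d@B4, e@B4}

Merge at B4: IN[B4] = OUT[B3] = {a@B3, b@B0, c@B2, d@B3, e@B2}
Applying B4's transfer function to that IN value gives OUT[B4] (row B4 above).

Answer: {a@B3, b@B0, c@B2, d@B4, e@B4}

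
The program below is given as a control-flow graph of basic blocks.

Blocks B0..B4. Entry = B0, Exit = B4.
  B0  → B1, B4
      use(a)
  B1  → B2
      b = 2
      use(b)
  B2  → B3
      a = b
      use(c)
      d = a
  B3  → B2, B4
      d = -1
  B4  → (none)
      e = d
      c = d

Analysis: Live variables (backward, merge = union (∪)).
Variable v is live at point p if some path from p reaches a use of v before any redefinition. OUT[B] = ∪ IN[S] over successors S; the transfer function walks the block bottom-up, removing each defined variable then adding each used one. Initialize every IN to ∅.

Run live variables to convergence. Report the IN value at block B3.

Answer: {b, c}

Trace:
Per-block solution:
  B0:   IN={a, c, d}   OUT={c, d}
  B1:   IN={c}   OUT={b, c}
  B2:   IN={b, c}   OUT={b, c}
  B3:   IN={b, c}   OUT={b, c, d}
  B4:   IN={d}   OUT={}

Merge at B3: OUT[B3] = IN[B2] ⊔ IN[B4] = {b, c, d}
Applying B3's transfer function to that OUT value gives IN[B3] (row B3 above).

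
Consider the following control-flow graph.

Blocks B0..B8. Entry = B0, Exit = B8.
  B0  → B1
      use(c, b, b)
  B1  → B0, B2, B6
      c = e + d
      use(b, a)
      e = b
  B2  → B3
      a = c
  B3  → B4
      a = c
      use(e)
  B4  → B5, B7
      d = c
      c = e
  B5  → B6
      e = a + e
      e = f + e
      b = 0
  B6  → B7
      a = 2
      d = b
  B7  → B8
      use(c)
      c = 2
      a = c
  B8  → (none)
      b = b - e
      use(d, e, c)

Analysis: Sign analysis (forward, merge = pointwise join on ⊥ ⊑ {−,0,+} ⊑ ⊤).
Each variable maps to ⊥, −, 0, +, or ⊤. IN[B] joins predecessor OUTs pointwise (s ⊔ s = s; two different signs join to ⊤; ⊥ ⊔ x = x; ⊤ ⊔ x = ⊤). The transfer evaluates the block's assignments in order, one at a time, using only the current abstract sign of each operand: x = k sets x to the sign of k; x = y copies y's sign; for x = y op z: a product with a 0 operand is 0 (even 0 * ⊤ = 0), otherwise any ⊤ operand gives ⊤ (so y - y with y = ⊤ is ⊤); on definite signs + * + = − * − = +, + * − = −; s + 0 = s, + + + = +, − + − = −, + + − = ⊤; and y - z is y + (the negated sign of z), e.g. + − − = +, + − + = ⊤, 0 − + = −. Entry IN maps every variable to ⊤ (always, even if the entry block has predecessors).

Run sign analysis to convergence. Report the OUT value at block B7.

Answer: {a: +, b: ⊤, c: +, d: ⊤, e: ⊤, f: ⊤}

Working:
Per-block solution:
  B0: | IN=(all ⊤) | OUT=(all ⊤)
  B1: | IN=(all ⊤) | OUT=(all ⊤)
  B2: | IN=(all ⊤) | OUT=(all ⊤)
  B3: | IN=(all ⊤) | OUT=(all ⊤)
  B4: | IN=(all ⊤) | OUT=(all ⊤)
  B5: | IN=(all ⊤) | OUT={b:0; rest ⊤}
  B6: | IN=(all ⊤) | OUT={a:+; rest ⊤}
  B7: | IN=(all ⊤) | OUT={a:+, c:+; rest ⊤}
  B8: | IN={a:+, c:+; rest ⊤} | OUT={a:+, c:+; rest ⊤}

Merge at B7: IN[B7] = OUT[B4] ⊔ OUT[B6] = {a: ⊤, b: ⊤, c: ⊤, d: ⊤, e: ⊤, f: ⊤}
Applying B7's transfer function to that IN value gives OUT[B7] (row B7 above).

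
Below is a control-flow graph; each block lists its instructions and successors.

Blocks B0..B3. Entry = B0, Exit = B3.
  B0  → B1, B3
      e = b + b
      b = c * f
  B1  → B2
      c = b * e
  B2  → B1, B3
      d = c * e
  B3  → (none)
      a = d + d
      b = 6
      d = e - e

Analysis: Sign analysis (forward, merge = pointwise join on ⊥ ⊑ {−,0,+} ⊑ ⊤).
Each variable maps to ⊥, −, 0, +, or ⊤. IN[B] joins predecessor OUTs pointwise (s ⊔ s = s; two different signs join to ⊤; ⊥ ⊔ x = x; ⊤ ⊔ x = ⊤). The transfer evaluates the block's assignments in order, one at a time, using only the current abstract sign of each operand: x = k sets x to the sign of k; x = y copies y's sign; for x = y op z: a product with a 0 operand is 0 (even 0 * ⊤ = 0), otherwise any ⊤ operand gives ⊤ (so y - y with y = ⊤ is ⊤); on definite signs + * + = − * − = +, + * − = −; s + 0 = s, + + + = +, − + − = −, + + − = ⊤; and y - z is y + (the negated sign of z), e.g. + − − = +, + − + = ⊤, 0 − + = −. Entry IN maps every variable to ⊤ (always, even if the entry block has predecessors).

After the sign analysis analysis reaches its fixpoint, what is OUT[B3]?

Per-block solution:
  B0:  IN=(all ⊤)  OUT=(all ⊤)
  B1:  IN=(all ⊤)  OUT=(all ⊤)
  B2:  IN=(all ⊤)  OUT=(all ⊤)
  B3:  IN=(all ⊤)  OUT={b:+; rest ⊤}

Merge at B3: IN[B3] = OUT[B0] ⊔ OUT[B2] = {a: ⊤, b: ⊤, c: ⊤, d: ⊤, e: ⊤, f: ⊤}
Applying B3's transfer function to that IN value gives OUT[B3] (row B3 above).

Answer: {a: ⊤, b: +, c: ⊤, d: ⊤, e: ⊤, f: ⊤}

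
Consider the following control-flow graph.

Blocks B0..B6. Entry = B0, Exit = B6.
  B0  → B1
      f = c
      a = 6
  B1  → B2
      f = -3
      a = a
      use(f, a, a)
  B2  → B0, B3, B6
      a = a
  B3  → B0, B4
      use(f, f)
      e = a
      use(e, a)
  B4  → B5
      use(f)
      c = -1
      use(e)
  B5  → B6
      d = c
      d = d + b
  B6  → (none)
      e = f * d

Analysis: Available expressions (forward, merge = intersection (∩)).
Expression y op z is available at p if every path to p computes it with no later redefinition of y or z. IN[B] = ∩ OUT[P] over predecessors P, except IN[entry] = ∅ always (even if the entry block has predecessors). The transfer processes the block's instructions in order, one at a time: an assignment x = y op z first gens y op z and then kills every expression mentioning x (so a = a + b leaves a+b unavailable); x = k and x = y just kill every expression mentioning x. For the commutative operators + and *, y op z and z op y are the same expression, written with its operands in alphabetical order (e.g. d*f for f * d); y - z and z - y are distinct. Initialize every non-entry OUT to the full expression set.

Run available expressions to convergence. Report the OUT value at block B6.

Answer: {d*f}

Trace:
Converged values:
  B0:   IN={}   OUT={}
  B1:   IN={}   OUT={}
  B2:   IN={}   OUT={}
  B3:   IN={}   OUT={}
  B4:   IN={}   OUT={}
  B5:   IN={}   OUT={}
  B6:   IN={}   OUT={d*f}

Merge at B6: IN[B6] = OUT[B2] ∩ OUT[B5] = {}
Applying B6's transfer function to that IN value gives OUT[B6] (row B6 above).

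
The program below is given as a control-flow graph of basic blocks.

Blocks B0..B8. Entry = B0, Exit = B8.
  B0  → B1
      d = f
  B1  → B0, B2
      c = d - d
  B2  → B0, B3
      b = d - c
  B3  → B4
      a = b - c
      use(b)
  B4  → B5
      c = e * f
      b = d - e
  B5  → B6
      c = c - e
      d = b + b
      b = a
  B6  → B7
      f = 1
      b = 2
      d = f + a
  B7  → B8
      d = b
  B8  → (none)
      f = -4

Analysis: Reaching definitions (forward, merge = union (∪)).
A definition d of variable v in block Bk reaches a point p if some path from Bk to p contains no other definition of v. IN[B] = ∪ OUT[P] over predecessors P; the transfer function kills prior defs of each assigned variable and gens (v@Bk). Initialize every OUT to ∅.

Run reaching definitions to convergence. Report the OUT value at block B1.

Per-block solution:
  B0: | IN={b@B2, c@B1, d@B0} | OUT={b@B2, c@B1, d@B0}
  B1: | IN={b@B2, c@B1, d@B0} | OUT={b@B2, c@B1, d@B0}
  B2: | IN={b@B2, c@B1, d@B0} | OUT={b@B2, c@B1, d@B0}
  B3: | IN={b@B2, c@B1, d@B0} | OUT={a@B3, b@B2, c@B1, d@B0}
  B4: | IN={a@B3, b@B2, c@B1, d@B0} | OUT={a@B3, b@B4, c@B4, d@B0}
  B5: | IN={a@B3, b@B4, c@B4, d@B0} | OUT={a@B3, b@B5, c@B5, d@B5}
  B6: | IN={a@B3, b@B5, c@B5, d@B5} | OUT={a@B3, b@B6, c@B5, d@B6, f@B6}
  B7: | IN={a@B3, b@B6, c@B5, d@B6, f@B6} | OUT={a@B3, b@B6, c@B5, d@B7, f@B6}
  B8: | IN={a@B3, b@B6, c@B5, d@B7, f@B6} | OUT={a@B3, b@B6, c@B5, d@B7, f@B8}

Merge at B1: IN[B1] = OUT[B0] = {b@B2, c@B1, d@B0}
Applying B1's transfer function to that IN value gives OUT[B1] (row B1 above).

Answer: {b@B2, c@B1, d@B0}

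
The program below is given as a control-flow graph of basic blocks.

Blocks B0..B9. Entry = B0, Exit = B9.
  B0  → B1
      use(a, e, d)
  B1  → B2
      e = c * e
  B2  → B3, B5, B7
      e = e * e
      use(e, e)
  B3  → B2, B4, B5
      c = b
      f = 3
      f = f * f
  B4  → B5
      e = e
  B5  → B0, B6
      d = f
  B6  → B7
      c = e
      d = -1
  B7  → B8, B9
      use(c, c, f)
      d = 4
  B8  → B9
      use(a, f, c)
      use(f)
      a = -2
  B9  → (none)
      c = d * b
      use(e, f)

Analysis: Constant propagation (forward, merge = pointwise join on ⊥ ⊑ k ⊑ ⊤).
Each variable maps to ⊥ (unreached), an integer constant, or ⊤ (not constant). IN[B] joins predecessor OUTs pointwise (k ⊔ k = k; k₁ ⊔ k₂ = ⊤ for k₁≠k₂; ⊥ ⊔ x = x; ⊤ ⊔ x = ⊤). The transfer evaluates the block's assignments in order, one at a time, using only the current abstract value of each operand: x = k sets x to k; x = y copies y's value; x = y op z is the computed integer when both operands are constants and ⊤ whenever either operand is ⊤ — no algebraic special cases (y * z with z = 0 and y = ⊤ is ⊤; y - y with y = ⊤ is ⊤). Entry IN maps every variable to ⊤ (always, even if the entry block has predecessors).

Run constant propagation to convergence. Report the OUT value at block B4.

Answer: {a: ⊤, b: ⊤, c: ⊤, d: ⊤, e: ⊤, f: 9}

Derivation:
Per-block solution:
  B0: | IN=(all ⊤) | OUT=(all ⊤)
  B1: | IN=(all ⊤) | OUT=(all ⊤)
  B2: | IN=(all ⊤) | OUT=(all ⊤)
  B3: | IN=(all ⊤) | OUT={f:9; rest ⊤}
  B4: | IN={f:9; rest ⊤} | OUT={f:9; rest ⊤}
  B5: | IN=(all ⊤) | OUT=(all ⊤)
  B6: | IN=(all ⊤) | OUT={d:-1; rest ⊤}
  B7: | IN=(all ⊤) | OUT={d:4; rest ⊤}
  B8: | IN={d:4; rest ⊤} | OUT={a:-2, d:4; rest ⊤}
  B9: | IN={d:4; rest ⊤} | OUT={d:4; rest ⊤}

Merge at B4: IN[B4] = OUT[B3] = {a: ⊤, b: ⊤, c: ⊤, d: ⊤, e: ⊤, f: 9}
Applying B4's transfer function to that IN value gives OUT[B4] (row B4 above).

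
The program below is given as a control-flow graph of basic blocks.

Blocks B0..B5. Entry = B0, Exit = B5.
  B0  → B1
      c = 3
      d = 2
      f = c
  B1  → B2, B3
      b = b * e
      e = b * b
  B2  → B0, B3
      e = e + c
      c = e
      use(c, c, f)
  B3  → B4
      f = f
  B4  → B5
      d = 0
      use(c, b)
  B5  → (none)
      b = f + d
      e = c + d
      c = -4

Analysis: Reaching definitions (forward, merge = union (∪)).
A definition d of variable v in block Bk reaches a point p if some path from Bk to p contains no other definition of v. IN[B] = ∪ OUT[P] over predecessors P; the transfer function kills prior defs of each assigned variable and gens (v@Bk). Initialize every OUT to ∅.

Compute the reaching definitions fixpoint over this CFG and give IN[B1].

Answer: {b@B1, c@B0, d@B0, e@B2, f@B0}

Trace:
Converged values:
  B0: | IN={b@B1, c@B2, d@B0, e@B2, f@B0} | OUT={b@B1, c@B0, d@B0, e@B2, f@B0}
  B1: | IN={b@B1, c@B0, d@B0, e@B2, f@B0} | OUT={b@B1, c@B0, d@B0, e@B1, f@B0}
  B2: | IN={b@B1, c@B0, d@B0, e@B1, f@B0} | OUT={b@B1, c@B2, d@B0, e@B2, f@B0}
  B3: | IN={b@B1, c@B0, c@B2, d@B0, e@B1, e@B2, f@B0} | OUT={b@B1, c@B0, c@B2, d@B0, e@B1, e@B2, f@B3}
  B4: | IN={b@B1, c@B0, c@B2, d@B0, e@B1, e@B2, f@B3} | OUT={b@B1, c@B0, c@B2, d@B4, e@B1, e@B2, f@B3}
  B5: | IN={b@B1, c@B0, c@B2, d@B4, e@B1, e@B2, f@B3} | OUT={b@B5, c@B5, d@B4, e@B5, f@B3}

Merge at B1: IN[B1] = OUT[B0] = {b@B1, c@B0, d@B0, e@B2, f@B0}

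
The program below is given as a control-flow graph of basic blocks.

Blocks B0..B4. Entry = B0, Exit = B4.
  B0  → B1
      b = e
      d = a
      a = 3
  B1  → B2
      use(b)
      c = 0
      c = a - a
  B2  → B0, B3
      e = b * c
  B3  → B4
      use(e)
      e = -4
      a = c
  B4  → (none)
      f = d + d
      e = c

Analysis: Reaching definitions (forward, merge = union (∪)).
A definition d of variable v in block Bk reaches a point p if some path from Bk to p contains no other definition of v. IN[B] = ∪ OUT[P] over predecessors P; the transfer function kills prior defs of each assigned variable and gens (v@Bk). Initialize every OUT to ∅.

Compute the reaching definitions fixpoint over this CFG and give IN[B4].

Per-block solution:
  B0:  IN={a@B0, b@B0, c@B1, d@B0, e@B2}  OUT={a@B0, b@B0, c@B1, d@B0, e@B2}
  B1:  IN={a@B0, b@B0, c@B1, d@B0, e@B2}  OUT={a@B0, b@B0, c@B1, d@B0, e@B2}
  B2:  IN={a@B0, b@B0, c@B1, d@B0, e@B2}  OUT={a@B0, b@B0, c@B1, d@B0, e@B2}
  B3:  IN={a@B0, b@B0, c@B1, d@B0, e@B2}  OUT={a@B3, b@B0, c@B1, d@B0, e@B3}
  B4:  IN={a@B3, b@B0, c@B1, d@B0, e@B3}  OUT={a@B3, b@B0, c@B1, d@B0, e@B4, f@B4}

Merge at B4: IN[B4] = OUT[B3] = {a@B3, b@B0, c@B1, d@B0, e@B3}

Answer: {a@B3, b@B0, c@B1, d@B0, e@B3}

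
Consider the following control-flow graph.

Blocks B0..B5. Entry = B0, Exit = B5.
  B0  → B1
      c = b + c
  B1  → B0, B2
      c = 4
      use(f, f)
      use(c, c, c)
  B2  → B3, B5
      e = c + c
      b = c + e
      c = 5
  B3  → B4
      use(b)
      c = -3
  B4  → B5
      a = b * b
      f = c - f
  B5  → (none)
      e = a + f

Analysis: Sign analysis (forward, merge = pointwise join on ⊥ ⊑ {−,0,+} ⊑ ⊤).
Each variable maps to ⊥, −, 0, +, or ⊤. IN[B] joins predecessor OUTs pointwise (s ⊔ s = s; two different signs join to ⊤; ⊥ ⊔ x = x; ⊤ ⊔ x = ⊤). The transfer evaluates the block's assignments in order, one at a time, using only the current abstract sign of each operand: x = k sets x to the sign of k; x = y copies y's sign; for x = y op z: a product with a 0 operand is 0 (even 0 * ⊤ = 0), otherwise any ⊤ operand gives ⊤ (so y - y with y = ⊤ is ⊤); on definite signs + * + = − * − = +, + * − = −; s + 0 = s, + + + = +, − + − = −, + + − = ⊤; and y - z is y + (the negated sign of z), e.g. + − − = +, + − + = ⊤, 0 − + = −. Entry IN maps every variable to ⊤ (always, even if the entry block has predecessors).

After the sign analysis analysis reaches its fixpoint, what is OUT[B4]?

Per-block solution:
  B0:  IN=(all ⊤)  OUT=(all ⊤)
  B1:  IN=(all ⊤)  OUT={c:+; rest ⊤}
  B2:  IN={c:+; rest ⊤}  OUT={b:+, c:+, e:+; rest ⊤}
  B3:  IN={b:+, c:+, e:+; rest ⊤}  OUT={b:+, c:-, e:+; rest ⊤}
  B4:  IN={b:+, c:-, e:+; rest ⊤}  OUT={a:+, b:+, c:-, e:+; rest ⊤}
  B5:  IN={b:+, e:+; rest ⊤}  OUT={b:+; rest ⊤}

Merge at B4: IN[B4] = OUT[B3] = {a: ⊤, b: +, c: -, d: ⊤, e: +, f: ⊤}
Applying B4's transfer function to that IN value gives OUT[B4] (row B4 above).

Answer: {a: +, b: +, c: -, d: ⊤, e: +, f: ⊤}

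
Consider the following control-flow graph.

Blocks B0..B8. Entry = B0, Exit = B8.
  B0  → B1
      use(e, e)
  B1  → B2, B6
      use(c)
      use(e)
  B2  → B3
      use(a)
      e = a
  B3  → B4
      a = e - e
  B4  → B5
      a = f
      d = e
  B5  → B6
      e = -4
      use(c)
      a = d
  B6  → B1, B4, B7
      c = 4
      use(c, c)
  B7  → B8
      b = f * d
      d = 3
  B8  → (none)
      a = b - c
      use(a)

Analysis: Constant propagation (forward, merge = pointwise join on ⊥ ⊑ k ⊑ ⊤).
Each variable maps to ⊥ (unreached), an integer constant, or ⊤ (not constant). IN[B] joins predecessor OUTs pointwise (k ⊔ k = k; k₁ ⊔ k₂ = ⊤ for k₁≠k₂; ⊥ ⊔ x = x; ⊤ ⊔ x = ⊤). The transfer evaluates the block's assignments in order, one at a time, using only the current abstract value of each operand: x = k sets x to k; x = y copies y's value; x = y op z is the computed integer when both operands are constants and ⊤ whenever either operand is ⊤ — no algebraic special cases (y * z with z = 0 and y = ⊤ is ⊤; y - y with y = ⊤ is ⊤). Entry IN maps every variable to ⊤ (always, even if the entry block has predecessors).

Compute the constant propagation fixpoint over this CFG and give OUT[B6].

Answer: {a: ⊤, b: ⊤, c: 4, d: ⊤, e: ⊤, f: ⊤}

Derivation:
Fixpoint table:
  B0: | IN=(all ⊤) | OUT=(all ⊤)
  B1: | IN=(all ⊤) | OUT=(all ⊤)
  B2: | IN=(all ⊤) | OUT=(all ⊤)
  B3: | IN=(all ⊤) | OUT=(all ⊤)
  B4: | IN=(all ⊤) | OUT=(all ⊤)
  B5: | IN=(all ⊤) | OUT={e:-4; rest ⊤}
  B6: | IN=(all ⊤) | OUT={c:4; rest ⊤}
  B7: | IN={c:4; rest ⊤} | OUT={c:4, d:3; rest ⊤}
  B8: | IN={c:4, d:3; rest ⊤} | OUT={c:4, d:3; rest ⊤}

Merge at B6: IN[B6] = OUT[B1] ⊔ OUT[B5] = {a: ⊤, b: ⊤, c: ⊤, d: ⊤, e: ⊤, f: ⊤}
Applying B6's transfer function to that IN value gives OUT[B6] (row B6 above).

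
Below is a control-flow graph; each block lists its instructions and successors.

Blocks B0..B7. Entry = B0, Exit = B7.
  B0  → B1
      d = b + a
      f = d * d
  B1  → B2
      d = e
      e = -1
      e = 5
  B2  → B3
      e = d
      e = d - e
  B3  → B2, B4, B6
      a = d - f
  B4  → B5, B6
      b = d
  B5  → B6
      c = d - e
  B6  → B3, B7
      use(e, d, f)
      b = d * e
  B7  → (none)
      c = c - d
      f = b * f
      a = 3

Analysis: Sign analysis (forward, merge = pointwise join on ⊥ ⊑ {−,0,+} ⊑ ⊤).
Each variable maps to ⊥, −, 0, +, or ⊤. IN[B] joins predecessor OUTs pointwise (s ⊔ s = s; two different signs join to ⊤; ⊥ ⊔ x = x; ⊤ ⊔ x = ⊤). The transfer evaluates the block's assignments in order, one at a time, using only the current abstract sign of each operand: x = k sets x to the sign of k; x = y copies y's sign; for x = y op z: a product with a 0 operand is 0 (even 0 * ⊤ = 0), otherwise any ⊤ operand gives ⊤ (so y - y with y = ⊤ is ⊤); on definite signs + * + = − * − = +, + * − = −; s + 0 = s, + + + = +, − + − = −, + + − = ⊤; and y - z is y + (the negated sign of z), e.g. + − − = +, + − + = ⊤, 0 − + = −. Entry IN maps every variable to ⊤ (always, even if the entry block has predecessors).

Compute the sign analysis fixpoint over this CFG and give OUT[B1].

Answer: {a: ⊤, b: ⊤, c: ⊤, d: ⊤, e: +, f: ⊤}

Trace:
Converged values:
  B0:  IN=(all ⊤)  OUT=(all ⊤)
  B1:  IN=(all ⊤)  OUT={e:+; rest ⊤}
  B2:  IN=(all ⊤)  OUT=(all ⊤)
  B3:  IN=(all ⊤)  OUT=(all ⊤)
  B4:  IN=(all ⊤)  OUT=(all ⊤)
  B5:  IN=(all ⊤)  OUT=(all ⊤)
  B6:  IN=(all ⊤)  OUT=(all ⊤)
  B7:  IN=(all ⊤)  OUT={a:+; rest ⊤}

Merge at B1: IN[B1] = OUT[B0] = {a: ⊤, b: ⊤, c: ⊤, d: ⊤, e: ⊤, f: ⊤}
Applying B1's transfer function to that IN value gives OUT[B1] (row B1 above).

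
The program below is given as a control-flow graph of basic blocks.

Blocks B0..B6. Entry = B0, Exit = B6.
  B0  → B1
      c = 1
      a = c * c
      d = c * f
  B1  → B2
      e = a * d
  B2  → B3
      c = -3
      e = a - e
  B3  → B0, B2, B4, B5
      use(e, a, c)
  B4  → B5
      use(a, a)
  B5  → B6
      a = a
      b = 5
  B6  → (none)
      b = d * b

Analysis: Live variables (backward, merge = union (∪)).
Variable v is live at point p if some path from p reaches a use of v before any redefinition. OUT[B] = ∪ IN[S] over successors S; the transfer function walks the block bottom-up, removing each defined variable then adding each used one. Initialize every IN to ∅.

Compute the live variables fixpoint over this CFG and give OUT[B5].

Fixpoint table:
  B0: | IN={f} | OUT={a, d, f}
  B1: | IN={a, d, f} | OUT={a, d, e, f}
  B2: | IN={a, d, e, f} | OUT={a, c, d, e, f}
  B3: | IN={a, c, d, e, f} | OUT={a, d, e, f}
  B4: | IN={a, d} | OUT={a, d}
  B5: | IN={a, d} | OUT={b, d}
  B6: | IN={b, d} | OUT={}

Merge at B5: OUT[B5] = IN[B6] = {b, d}

Answer: {b, d}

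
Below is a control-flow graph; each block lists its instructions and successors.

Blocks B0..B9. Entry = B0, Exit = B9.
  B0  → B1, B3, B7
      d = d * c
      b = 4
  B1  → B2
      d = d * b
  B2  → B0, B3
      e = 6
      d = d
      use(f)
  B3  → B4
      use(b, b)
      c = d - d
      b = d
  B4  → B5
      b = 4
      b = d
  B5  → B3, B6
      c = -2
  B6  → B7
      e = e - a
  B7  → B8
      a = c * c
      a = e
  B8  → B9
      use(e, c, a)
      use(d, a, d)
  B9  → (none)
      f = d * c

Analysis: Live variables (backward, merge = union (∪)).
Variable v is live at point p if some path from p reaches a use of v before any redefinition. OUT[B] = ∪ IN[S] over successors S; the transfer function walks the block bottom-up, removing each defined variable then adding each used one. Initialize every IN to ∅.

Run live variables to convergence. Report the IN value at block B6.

Answer: {a, c, d, e}

Working:
Fixpoint table:
  B0:   IN={a, c, d, e, f}   OUT={a, b, c, d, e, f}
  B1:   IN={a, b, c, d, f}   OUT={a, b, c, d, f}
  B2:   IN={a, b, c, d, f}   OUT={a, b, c, d, e, f}
  B3:   IN={a, b, d, e}   OUT={a, d, e}
  B4:   IN={a, d, e}   OUT={a, b, d, e}
  B5:   IN={a, b, d, e}   OUT={a, b, c, d, e}
  B6:   IN={a, c, d, e}   OUT={c, d, e}
  B7:   IN={c, d, e}   OUT={a, c, d, e}
  B8:   IN={a, c, d, e}   OUT={c, d}
  B9:   IN={c, d}   OUT={}

Merge at B6: OUT[B6] = IN[B7] = {c, d, e}
Applying B6's transfer function to that OUT value gives IN[B6] (row B6 above).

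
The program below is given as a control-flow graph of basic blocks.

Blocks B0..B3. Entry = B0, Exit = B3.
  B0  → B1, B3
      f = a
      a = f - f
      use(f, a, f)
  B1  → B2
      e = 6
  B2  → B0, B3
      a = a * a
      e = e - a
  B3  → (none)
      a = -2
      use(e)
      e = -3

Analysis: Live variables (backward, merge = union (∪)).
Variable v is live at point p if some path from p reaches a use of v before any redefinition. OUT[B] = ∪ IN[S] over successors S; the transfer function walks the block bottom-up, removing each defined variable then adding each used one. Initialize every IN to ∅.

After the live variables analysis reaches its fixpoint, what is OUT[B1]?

Answer: {a, e}

Working:
Converged values:
  B0: | IN={a, e} | OUT={a, e}
  B1: | IN={a} | OUT={a, e}
  B2: | IN={a, e} | OUT={a, e}
  B3: | IN={e} | OUT={}

Merge at B1: OUT[B1] = IN[B2] = {a, e}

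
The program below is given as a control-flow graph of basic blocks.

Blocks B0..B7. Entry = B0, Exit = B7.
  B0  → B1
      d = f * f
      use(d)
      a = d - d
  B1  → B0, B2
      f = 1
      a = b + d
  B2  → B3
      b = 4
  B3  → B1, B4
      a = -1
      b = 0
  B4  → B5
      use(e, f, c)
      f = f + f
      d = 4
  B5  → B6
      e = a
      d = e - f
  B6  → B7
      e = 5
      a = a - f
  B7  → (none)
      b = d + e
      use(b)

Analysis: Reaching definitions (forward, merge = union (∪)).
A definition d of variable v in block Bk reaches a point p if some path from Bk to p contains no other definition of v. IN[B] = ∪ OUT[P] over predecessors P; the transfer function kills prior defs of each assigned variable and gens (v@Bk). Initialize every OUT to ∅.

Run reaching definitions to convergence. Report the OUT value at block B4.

Answer: {a@B3, b@B3, d@B4, f@B4}

Derivation:
Converged values:
  B0:   IN={a@B1, b@B3, d@B0, f@B1}   OUT={a@B0, b@B3, d@B0, f@B1}
  B1:   IN={a@B0, a@B3, b@B3, d@B0, f@B1}   OUT={a@B1, b@B3, d@B0, f@B1}
  B2:   IN={a@B1, b@B3, d@B0, f@B1}   OUT={a@B1, b@B2, d@B0, f@B1}
  B3:   IN={a@B1, b@B2, d@B0, f@B1}   OUT={a@B3, b@B3, d@B0, f@B1}
  B4:   IN={a@B3, b@B3, d@B0, f@B1}   OUT={a@B3, b@B3, d@B4, f@B4}
  B5:   IN={a@B3, b@B3, d@B4, f@B4}   OUT={a@B3, b@B3, d@B5, e@B5, f@B4}
  B6:   IN={a@B3, b@B3, d@B5, e@B5, f@B4}   OUT={a@B6, b@B3, d@B5, e@B6, f@B4}
  B7:   IN={a@B6, b@B3, d@B5, e@B6, f@B4}   OUT={a@B6, b@B7, d@B5, e@B6, f@B4}

Merge at B4: IN[B4] = OUT[B3] = {a@B3, b@B3, d@B0, f@B1}
Applying B4's transfer function to that IN value gives OUT[B4] (row B4 above).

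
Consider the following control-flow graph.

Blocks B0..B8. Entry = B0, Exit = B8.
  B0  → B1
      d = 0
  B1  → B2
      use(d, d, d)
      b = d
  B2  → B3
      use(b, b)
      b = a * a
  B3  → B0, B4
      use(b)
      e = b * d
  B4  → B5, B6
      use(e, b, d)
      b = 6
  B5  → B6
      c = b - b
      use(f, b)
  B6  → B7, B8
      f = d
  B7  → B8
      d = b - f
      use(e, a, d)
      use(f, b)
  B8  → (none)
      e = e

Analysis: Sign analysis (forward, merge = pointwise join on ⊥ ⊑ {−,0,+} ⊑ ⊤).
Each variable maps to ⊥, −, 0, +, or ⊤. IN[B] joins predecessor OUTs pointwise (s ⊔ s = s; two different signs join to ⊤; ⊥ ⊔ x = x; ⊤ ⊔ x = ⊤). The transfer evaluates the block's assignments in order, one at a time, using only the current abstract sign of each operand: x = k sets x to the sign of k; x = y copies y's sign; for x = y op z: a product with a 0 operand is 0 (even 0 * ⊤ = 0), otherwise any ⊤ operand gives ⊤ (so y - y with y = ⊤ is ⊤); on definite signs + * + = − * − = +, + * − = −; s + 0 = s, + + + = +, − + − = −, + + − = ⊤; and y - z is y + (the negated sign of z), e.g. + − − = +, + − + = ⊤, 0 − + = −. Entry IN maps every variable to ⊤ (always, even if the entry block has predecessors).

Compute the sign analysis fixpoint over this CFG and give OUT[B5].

Fixpoint table:
  B0:  IN=(all ⊤)  OUT={d:0; rest ⊤}
  B1:  IN={d:0; rest ⊤}  OUT={b:0, d:0; rest ⊤}
  B2:  IN={b:0, d:0; rest ⊤}  OUT={d:0; rest ⊤}
  B3:  IN={d:0; rest ⊤}  OUT={d:0, e:0; rest ⊤}
  B4:  IN={d:0, e:0; rest ⊤}  OUT={b:+, d:0, e:0; rest ⊤}
  B5:  IN={b:+, d:0, e:0; rest ⊤}  OUT={b:+, d:0, e:0; rest ⊤}
  B6:  IN={b:+, d:0, e:0; rest ⊤}  OUT={b:+, d:0, e:0, f:0; rest ⊤}
  B7:  IN={b:+, d:0, e:0, f:0; rest ⊤}  OUT={b:+, d:+, e:0, f:0; rest ⊤}
  B8:  IN={b:+, e:0, f:0; rest ⊤}  OUT={b:+, e:0, f:0; rest ⊤}

Merge at B5: IN[B5] = OUT[B4] = {a: ⊤, b: +, c: ⊤, d: 0, e: 0, f: ⊤}
Applying B5's transfer function to that IN value gives OUT[B5] (row B5 above).

Answer: {a: ⊤, b: +, c: ⊤, d: 0, e: 0, f: ⊤}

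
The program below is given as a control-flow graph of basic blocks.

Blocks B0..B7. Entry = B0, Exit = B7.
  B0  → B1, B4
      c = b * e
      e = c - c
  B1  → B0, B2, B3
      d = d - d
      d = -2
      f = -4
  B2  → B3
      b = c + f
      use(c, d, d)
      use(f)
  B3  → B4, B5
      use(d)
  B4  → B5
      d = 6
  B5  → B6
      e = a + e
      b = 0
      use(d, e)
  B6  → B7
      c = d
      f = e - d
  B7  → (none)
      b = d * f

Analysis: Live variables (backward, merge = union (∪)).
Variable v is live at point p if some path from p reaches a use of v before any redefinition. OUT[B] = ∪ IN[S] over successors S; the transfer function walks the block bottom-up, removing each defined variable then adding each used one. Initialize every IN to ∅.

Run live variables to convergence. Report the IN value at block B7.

Answer: {d, f}

Derivation:
Converged values:
  B0: | IN={a, b, d, e} | OUT={a, b, c, d, e}
  B1: | IN={a, b, c, d, e} | OUT={a, b, c, d, e, f}
  B2: | IN={a, c, d, e, f} | OUT={a, d, e}
  B3: | IN={a, d, e} | OUT={a, d, e}
  B4: | IN={a, e} | OUT={a, d, e}
  B5: | IN={a, d, e} | OUT={d, e}
  B6: | IN={d, e} | OUT={d, f}
  B7: | IN={d, f} | OUT={}

B7 is the boundary node: OUT[B7] = {}
Applying B7's transfer function to that OUT value gives IN[B7] (row B7 above).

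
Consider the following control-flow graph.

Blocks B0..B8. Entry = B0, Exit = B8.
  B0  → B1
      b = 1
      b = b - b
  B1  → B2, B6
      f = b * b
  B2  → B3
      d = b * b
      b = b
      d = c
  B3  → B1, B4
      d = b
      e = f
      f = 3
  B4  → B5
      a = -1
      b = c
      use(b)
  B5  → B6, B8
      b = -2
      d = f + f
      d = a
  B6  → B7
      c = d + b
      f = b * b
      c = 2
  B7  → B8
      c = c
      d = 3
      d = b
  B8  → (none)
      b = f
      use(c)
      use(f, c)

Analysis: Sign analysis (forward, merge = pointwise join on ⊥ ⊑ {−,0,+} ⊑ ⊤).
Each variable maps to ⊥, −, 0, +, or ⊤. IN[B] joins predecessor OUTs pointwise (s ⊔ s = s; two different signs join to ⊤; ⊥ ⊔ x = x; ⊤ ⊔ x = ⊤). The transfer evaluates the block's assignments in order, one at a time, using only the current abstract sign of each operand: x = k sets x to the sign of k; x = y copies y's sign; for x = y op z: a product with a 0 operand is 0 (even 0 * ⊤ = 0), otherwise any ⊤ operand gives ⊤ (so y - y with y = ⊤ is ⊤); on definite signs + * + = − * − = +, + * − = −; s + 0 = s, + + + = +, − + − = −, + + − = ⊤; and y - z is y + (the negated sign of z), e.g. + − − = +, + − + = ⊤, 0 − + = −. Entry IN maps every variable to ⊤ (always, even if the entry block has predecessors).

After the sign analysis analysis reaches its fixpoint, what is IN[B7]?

Answer: {a: ⊤, b: ⊤, c: +, d: ⊤, e: ⊤, f: ⊤}

Derivation:
Per-block solution:
  B0: | IN=(all ⊤) | OUT=(all ⊤)
  B1: | IN=(all ⊤) | OUT=(all ⊤)
  B2: | IN=(all ⊤) | OUT=(all ⊤)
  B3: | IN=(all ⊤) | OUT={f:+; rest ⊤}
  B4: | IN={f:+; rest ⊤} | OUT={a:-, f:+; rest ⊤}
  B5: | IN={a:-, f:+; rest ⊤} | OUT={a:-, b:-, d:-, f:+; rest ⊤}
  B6: | IN=(all ⊤) | OUT={c:+; rest ⊤}
  B7: | IN={c:+; rest ⊤} | OUT={c:+; rest ⊤}
  B8: | IN=(all ⊤) | OUT=(all ⊤)

Merge at B7: IN[B7] = OUT[B6] = {a: ⊤, b: ⊤, c: +, d: ⊤, e: ⊤, f: ⊤}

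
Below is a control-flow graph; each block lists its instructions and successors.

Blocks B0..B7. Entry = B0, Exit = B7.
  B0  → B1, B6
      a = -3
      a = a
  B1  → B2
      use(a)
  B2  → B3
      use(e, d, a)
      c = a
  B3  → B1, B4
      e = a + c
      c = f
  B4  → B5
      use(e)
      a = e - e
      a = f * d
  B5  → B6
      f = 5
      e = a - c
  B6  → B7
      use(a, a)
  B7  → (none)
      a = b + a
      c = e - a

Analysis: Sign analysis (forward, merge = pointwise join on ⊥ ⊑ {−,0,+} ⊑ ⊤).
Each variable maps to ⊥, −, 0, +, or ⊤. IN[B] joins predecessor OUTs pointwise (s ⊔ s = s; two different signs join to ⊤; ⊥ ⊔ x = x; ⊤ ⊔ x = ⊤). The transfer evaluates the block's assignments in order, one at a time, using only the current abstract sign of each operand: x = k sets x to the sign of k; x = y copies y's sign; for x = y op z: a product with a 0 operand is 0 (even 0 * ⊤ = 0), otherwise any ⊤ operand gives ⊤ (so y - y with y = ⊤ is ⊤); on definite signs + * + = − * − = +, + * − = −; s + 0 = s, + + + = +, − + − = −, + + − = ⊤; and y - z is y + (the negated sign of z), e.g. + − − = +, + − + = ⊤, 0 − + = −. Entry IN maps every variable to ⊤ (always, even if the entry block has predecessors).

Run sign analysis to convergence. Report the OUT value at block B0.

Fixpoint table:
  B0: | IN=(all ⊤) | OUT={a:-; rest ⊤}
  B1: | IN={a:-; rest ⊤} | OUT={a:-; rest ⊤}
  B2: | IN={a:-; rest ⊤} | OUT={a:-, c:-; rest ⊤}
  B3: | IN={a:-, c:-; rest ⊤} | OUT={a:-, e:-; rest ⊤}
  B4: | IN={a:-, e:-; rest ⊤} | OUT={e:-; rest ⊤}
  B5: | IN={e:-; rest ⊤} | OUT={f:+; rest ⊤}
  B6: | IN=(all ⊤) | OUT=(all ⊤)
  B7: | IN=(all ⊤) | OUT=(all ⊤)

B0 is the boundary node: IN[B0] = {a: ⊤, b: ⊤, c: ⊤, d: ⊤, e: ⊤, f: ⊤}
Applying B0's transfer function to that IN value gives OUT[B0] (row B0 above).

Answer: {a: -, b: ⊤, c: ⊤, d: ⊤, e: ⊤, f: ⊤}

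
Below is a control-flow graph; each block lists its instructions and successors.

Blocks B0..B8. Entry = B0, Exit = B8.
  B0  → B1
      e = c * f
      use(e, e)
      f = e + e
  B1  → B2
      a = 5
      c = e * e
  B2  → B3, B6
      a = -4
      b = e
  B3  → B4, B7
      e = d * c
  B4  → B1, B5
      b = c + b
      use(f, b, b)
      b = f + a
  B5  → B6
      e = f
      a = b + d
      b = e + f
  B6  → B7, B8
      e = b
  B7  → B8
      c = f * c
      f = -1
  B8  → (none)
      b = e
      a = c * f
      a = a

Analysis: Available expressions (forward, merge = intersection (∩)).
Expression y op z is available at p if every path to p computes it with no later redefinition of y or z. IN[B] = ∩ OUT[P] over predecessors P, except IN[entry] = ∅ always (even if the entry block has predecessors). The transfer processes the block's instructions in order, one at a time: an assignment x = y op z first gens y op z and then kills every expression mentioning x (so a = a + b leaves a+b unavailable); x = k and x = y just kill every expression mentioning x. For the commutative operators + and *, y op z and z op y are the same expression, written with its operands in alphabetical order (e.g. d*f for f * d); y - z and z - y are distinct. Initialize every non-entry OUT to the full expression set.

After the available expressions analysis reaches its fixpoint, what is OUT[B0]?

Answer: {e+e}

Working:
Fixpoint table:
  B0: | IN={} | OUT={e+e}
  B1: | IN={} | OUT={e*e}
  B2: | IN={e*e} | OUT={e*e}
  B3: | IN={e*e} | OUT={c*d}
  B4: | IN={c*d} | OUT={a+f, c*d}
  B5: | IN={a+f, c*d} | OUT={c*d, e+f}
  B6: | IN={} | OUT={}
  B7: | IN={} | OUT={}
  B8: | IN={} | OUT={c*f}

B0 is the boundary node: IN[B0] = {}
Applying B0's transfer function to that IN value gives OUT[B0] (row B0 above).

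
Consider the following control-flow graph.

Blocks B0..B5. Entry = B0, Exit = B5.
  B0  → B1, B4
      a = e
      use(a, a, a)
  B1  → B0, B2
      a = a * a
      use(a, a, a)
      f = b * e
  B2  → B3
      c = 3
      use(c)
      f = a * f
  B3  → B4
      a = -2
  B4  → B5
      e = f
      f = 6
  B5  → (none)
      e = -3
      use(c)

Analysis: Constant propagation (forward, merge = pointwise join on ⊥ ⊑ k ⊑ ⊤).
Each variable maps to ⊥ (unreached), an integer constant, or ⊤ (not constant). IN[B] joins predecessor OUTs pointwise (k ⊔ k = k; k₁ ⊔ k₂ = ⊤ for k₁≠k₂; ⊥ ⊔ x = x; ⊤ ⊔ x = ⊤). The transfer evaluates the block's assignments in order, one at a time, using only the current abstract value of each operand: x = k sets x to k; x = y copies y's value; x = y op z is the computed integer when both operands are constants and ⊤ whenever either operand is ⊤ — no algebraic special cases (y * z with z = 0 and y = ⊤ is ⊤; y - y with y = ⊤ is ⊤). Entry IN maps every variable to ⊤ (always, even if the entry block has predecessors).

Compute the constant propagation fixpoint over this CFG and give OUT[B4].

Answer: {a: ⊤, b: ⊤, c: ⊤, d: ⊤, e: ⊤, f: 6}

Derivation:
Fixpoint table:
  B0:   IN=(all ⊤)   OUT=(all ⊤)
  B1:   IN=(all ⊤)   OUT=(all ⊤)
  B2:   IN=(all ⊤)   OUT={c:3; rest ⊤}
  B3:   IN={c:3; rest ⊤}   OUT={a:-2, c:3; rest ⊤}
  B4:   IN=(all ⊤)   OUT={f:6; rest ⊤}
  B5:   IN={f:6; rest ⊤}   OUT={e:-3, f:6; rest ⊤}

Merge at B4: IN[B4] = OUT[B0] ⊔ OUT[B3] = {a: ⊤, b: ⊤, c: ⊤, d: ⊤, e: ⊤, f: ⊤}
Applying B4's transfer function to that IN value gives OUT[B4] (row B4 above).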